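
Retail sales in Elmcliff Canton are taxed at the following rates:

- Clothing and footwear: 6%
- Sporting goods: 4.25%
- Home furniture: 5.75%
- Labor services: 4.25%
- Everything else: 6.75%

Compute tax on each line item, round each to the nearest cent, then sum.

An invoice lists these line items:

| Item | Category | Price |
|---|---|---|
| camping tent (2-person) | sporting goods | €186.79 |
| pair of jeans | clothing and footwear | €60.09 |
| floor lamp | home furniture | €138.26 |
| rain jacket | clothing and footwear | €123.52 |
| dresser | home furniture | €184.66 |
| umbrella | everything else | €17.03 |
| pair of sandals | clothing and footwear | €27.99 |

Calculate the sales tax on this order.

€40.36

Camping tent (2-person) €186.79: sporting goods → 4.25% → €7.94
Pair of jeans €60.09: clothing and footwear → 6% → €3.61
Floor lamp €138.26: home furniture → 5.75% → €7.95
Rain jacket €123.52: clothing and footwear → 6% → €7.41
Dresser €184.66: home furniture → 5.75% → €10.62
Umbrella €17.03: everything else → 6.75% → €1.15
Pair of sandals €27.99: clothing and footwear → 6% → €1.68
Total tax = €7.94 + €3.61 + €7.95 + €7.41 + €10.62 + €1.15 + €1.68 = €40.36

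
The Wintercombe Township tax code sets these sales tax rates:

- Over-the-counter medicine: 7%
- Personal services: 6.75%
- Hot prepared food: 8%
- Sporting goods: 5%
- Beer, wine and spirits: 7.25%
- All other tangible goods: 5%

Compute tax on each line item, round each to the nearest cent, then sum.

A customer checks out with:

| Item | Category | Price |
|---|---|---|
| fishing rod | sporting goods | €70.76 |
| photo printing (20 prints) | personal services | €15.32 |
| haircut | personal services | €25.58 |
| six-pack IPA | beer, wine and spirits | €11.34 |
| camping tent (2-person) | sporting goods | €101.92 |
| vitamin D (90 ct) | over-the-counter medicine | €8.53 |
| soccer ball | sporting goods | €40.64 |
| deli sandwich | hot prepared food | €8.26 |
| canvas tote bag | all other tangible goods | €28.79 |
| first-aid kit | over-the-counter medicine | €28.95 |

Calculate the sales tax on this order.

€18.98

Fishing rod €70.76: sporting goods → 5% → €3.54
Photo printing (20 prints) €15.32: personal services → 6.75% → €1.03
Haircut €25.58: personal services → 6.75% → €1.73
Six-pack IPA €11.34: beer, wine and spirits → 7.25% → €0.82
Camping tent (2-person) €101.92: sporting goods → 5% → €5.10
Vitamin D (90 ct) €8.53: over-the-counter medicine → 7% → €0.60
Soccer ball €40.64: sporting goods → 5% → €2.03
Deli sandwich €8.26: hot prepared food → 8% → €0.66
Canvas tote bag €28.79: all other tangible goods → 5% → €1.44
First-aid kit €28.95: over-the-counter medicine → 7% → €2.03
Total tax = €3.54 + €1.03 + €1.73 + €0.82 + €5.10 + €0.60 + €2.03 + €0.66 + €1.44 + €2.03 = €18.98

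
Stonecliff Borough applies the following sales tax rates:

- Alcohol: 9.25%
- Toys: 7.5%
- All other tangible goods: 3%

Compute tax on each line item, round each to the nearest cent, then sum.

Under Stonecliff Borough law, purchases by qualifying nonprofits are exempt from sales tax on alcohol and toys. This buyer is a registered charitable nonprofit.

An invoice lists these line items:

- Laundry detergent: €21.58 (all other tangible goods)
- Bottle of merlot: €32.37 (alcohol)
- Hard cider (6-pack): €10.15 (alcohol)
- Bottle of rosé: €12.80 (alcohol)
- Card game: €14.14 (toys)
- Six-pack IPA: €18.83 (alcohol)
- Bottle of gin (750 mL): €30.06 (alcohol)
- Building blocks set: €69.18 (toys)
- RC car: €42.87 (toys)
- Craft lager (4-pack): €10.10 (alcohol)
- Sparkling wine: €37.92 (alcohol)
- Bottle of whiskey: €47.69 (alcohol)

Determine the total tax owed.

€0.65

Laundry detergent €21.58: all other tangible goods → 3% → €0.65
Bottle of merlot €32.37: alcohol, buyer-exempt → 0% → €0.00
Hard cider (6-pack) €10.15: alcohol, buyer-exempt → 0% → €0.00
Bottle of rosé €12.80: alcohol, buyer-exempt → 0% → €0.00
Card game €14.14: toys, buyer-exempt → 0% → €0.00
Six-pack IPA €18.83: alcohol, buyer-exempt → 0% → €0.00
Bottle of gin (750 mL) €30.06: alcohol, buyer-exempt → 0% → €0.00
Building blocks set €69.18: toys, buyer-exempt → 0% → €0.00
RC car €42.87: toys, buyer-exempt → 0% → €0.00
Craft lager (4-pack) €10.10: alcohol, buyer-exempt → 0% → €0.00
Sparkling wine €37.92: alcohol, buyer-exempt → 0% → €0.00
Bottle of whiskey €47.69: alcohol, buyer-exempt → 0% → €0.00
Total tax = €0.65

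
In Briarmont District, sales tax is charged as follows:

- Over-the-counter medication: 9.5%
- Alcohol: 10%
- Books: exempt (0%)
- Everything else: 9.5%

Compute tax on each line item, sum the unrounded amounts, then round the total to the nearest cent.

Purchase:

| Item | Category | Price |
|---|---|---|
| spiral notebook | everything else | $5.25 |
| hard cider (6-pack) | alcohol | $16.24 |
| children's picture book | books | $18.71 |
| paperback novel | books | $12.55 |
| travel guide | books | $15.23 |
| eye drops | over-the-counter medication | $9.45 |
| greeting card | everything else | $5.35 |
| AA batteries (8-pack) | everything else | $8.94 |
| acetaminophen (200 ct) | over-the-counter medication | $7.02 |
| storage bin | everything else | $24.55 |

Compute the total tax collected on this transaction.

$7.38

Spiral notebook $5.25: everything else → 9.5% → $0.49875
Hard cider (6-pack) $16.24: alcohol → 10% → $1.624
Children's picture book $18.71: books → 0% → $0.00
Paperback novel $12.55: books → 0% → $0.00
Travel guide $15.23: books → 0% → $0.00
Eye drops $9.45: over-the-counter medication → 9.5% → $0.89775
Greeting card $5.35: everything else → 9.5% → $0.50825
AA batteries (8-pack) $8.94: everything else → 9.5% → $0.8493
Acetaminophen (200 ct) $7.02: over-the-counter medication → 9.5% → $0.6669
Storage bin $24.55: everything else → 9.5% → $2.33225
Unrounded tax sum = $7.3772 → $7.38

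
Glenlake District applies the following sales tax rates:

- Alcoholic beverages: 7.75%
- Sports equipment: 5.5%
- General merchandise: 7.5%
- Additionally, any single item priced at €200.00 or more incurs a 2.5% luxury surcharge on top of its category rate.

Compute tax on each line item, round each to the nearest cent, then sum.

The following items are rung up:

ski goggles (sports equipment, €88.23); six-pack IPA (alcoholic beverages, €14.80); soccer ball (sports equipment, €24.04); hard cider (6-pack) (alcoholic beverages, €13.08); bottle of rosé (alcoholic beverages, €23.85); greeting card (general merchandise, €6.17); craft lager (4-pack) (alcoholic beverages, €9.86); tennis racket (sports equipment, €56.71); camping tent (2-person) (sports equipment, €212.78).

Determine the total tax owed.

Ski goggles €88.23: sports equipment → 5.5% → €4.85
Six-pack IPA €14.80: alcoholic beverages → 7.75% → €1.15
Soccer ball €24.04: sports equipment → 5.5% → €1.32
Hard cider (6-pack) €13.08: alcoholic beverages → 7.75% → €1.01
Bottle of rosé €23.85: alcoholic beverages → 7.75% → €1.85
Greeting card €6.17: general merchandise → 7.5% → €0.46
Craft lager (4-pack) €9.86: alcoholic beverages → 7.75% → €0.76
Tennis racket €56.71: sports equipment → 5.5% → €3.12
Camping tent (2-person) €212.78: sports equipment → 5.5% + 2.5% surcharge = 8% → €17.02
Total tax = €4.85 + €1.15 + €1.32 + €1.01 + €1.85 + €0.46 + €0.76 + €3.12 + €17.02 = €31.54

€31.54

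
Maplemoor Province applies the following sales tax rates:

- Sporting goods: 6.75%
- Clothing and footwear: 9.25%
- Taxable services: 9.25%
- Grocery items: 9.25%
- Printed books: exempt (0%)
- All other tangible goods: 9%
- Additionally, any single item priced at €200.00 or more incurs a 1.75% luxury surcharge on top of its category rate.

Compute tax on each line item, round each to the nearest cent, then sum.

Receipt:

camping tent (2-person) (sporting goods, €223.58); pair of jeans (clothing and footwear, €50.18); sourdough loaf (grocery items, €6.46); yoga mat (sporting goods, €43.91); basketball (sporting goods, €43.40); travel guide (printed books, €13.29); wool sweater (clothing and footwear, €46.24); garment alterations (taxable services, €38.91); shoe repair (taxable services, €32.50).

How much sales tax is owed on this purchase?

€41.02

Camping tent (2-person) €223.58: sporting goods → 6.75% + 1.75% surcharge = 8.5% → €19.00
Pair of jeans €50.18: clothing and footwear → 9.25% → €4.64
Sourdough loaf €6.46: grocery items → 9.25% → €0.60
Yoga mat €43.91: sporting goods → 6.75% → €2.96
Basketball €43.40: sporting goods → 6.75% → €2.93
Travel guide €13.29: printed books → 0% → €0.00
Wool sweater €46.24: clothing and footwear → 9.25% → €4.28
Garment alterations €38.91: taxable services → 9.25% → €3.60
Shoe repair €32.50: taxable services → 9.25% → €3.01
Total tax = €19.00 + €4.64 + €0.60 + €2.96 + €2.93 + €4.28 + €3.60 + €3.01 = €41.02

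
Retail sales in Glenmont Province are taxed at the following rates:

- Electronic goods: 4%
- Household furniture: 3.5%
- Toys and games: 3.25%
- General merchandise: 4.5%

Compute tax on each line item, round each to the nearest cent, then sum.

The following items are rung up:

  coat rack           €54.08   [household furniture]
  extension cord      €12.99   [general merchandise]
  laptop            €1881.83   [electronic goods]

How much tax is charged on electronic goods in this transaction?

€75.27

Laptop €1881.83: electronic goods → 4% → €75.27
Tax on electronic goods = €75.27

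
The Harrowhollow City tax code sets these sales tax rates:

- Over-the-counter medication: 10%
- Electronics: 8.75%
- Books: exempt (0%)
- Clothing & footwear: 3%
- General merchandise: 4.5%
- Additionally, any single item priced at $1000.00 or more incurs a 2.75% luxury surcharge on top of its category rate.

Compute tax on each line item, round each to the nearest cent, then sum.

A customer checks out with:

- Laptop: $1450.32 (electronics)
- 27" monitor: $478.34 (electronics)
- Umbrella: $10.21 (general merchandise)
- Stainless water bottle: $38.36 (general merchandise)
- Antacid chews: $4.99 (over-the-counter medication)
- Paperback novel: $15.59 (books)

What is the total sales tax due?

$211.33

Laptop $1450.32: electronics → 8.75% + 2.75% surcharge = 11.5% → $166.79
27" monitor $478.34: electronics → 8.75% → $41.85
Umbrella $10.21: general merchandise → 4.5% → $0.46
Stainless water bottle $38.36: general merchandise → 4.5% → $1.73
Antacid chews $4.99: over-the-counter medication → 10% → $0.50
Paperback novel $15.59: books → 0% → $0.00
Total tax = $166.79 + $41.85 + $0.46 + $1.73 + $0.50 = $211.33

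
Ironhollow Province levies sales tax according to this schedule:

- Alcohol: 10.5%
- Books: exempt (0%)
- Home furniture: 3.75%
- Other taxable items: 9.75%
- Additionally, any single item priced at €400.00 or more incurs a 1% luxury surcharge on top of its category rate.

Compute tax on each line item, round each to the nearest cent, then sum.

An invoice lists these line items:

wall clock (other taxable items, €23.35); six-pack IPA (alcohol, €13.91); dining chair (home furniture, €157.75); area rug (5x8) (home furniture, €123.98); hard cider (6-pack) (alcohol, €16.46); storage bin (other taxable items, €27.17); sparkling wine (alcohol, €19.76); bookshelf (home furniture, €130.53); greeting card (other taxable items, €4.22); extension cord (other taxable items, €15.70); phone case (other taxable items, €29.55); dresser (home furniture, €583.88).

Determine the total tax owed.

Wall clock €23.35: other taxable items → 9.75% → €2.28
Six-pack IPA €13.91: alcohol → 10.5% → €1.46
Dining chair €157.75: home furniture → 3.75% → €5.92
Area rug (5x8) €123.98: home furniture → 3.75% → €4.65
Hard cider (6-pack) €16.46: alcohol → 10.5% → €1.73
Storage bin €27.17: other taxable items → 9.75% → €2.65
Sparkling wine €19.76: alcohol → 10.5% → €2.07
Bookshelf €130.53: home furniture → 3.75% → €4.89
Greeting card €4.22: other taxable items → 9.75% → €0.41
Extension cord €15.70: other taxable items → 9.75% → €1.53
Phone case €29.55: other taxable items → 9.75% → €2.88
Dresser €583.88: home furniture → 3.75% + 1% surcharge = 4.75% → €27.73
Total tax = €2.28 + €1.46 + €5.92 + €4.65 + €1.73 + €2.65 + €2.07 + €4.89 + €0.41 + €1.53 + €2.88 + €27.73 = €58.20

€58.20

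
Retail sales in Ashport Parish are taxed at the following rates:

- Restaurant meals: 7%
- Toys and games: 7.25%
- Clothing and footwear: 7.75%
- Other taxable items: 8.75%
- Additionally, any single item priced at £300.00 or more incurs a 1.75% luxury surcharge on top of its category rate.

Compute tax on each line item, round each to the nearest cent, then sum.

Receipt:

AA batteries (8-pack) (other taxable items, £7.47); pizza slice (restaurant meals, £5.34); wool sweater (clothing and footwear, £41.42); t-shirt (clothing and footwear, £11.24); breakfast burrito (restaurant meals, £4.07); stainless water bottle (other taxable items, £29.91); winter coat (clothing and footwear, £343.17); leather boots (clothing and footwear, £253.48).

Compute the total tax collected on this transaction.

£60.24

AA batteries (8-pack) £7.47: other taxable items → 8.75% → £0.65
Pizza slice £5.34: restaurant meals → 7% → £0.37
Wool sweater £41.42: clothing and footwear → 7.75% → £3.21
T-shirt £11.24: clothing and footwear → 7.75% → £0.87
Breakfast burrito £4.07: restaurant meals → 7% → £0.28
Stainless water bottle £29.91: other taxable items → 8.75% → £2.62
Winter coat £343.17: clothing and footwear → 7.75% + 1.75% surcharge = 9.5% → £32.60
Leather boots £253.48: clothing and footwear → 7.75% → £19.64
Total tax = £0.65 + £0.37 + £3.21 + £0.87 + £0.28 + £2.62 + £32.60 + £19.64 = £60.24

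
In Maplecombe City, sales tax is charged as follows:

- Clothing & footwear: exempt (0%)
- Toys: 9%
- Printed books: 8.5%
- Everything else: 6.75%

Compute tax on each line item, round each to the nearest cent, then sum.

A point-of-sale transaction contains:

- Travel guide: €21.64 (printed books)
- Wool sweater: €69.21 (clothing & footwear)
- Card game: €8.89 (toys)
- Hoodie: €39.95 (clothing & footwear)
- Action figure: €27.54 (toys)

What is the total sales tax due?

€5.12

Travel guide €21.64: printed books → 8.5% → €1.84
Wool sweater €69.21: clothing & footwear → 0% → €0.00
Card game €8.89: toys → 9% → €0.80
Hoodie €39.95: clothing & footwear → 0% → €0.00
Action figure €27.54: toys → 9% → €2.48
Total tax = €1.84 + €0.80 + €2.48 = €5.12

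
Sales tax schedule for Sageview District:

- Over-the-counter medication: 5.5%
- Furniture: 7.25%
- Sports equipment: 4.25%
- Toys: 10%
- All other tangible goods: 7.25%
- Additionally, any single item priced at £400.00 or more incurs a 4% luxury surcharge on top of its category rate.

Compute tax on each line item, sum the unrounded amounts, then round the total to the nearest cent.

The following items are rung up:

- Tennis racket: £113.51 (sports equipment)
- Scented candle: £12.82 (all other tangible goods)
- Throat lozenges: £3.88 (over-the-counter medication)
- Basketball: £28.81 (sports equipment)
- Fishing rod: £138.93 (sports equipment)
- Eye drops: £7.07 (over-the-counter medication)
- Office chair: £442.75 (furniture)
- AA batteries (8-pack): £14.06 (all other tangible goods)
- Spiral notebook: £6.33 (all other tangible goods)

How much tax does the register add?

£64.77

Tennis racket £113.51: sports equipment → 4.25% → £4.824175
Scented candle £12.82: all other tangible goods → 7.25% → £0.92945
Throat lozenges £3.88: over-the-counter medication → 5.5% → £0.2134
Basketball £28.81: sports equipment → 4.25% → £1.224425
Fishing rod £138.93: sports equipment → 4.25% → £5.904525
Eye drops £7.07: over-the-counter medication → 5.5% → £0.38885
Office chair £442.75: furniture → 7.25% + 4% surcharge = 11.25% → £49.809375
AA batteries (8-pack) £14.06: all other tangible goods → 7.25% → £1.01935
Spiral notebook £6.33: all other tangible goods → 7.25% → £0.458925
Unrounded tax sum = £64.772475 → £64.77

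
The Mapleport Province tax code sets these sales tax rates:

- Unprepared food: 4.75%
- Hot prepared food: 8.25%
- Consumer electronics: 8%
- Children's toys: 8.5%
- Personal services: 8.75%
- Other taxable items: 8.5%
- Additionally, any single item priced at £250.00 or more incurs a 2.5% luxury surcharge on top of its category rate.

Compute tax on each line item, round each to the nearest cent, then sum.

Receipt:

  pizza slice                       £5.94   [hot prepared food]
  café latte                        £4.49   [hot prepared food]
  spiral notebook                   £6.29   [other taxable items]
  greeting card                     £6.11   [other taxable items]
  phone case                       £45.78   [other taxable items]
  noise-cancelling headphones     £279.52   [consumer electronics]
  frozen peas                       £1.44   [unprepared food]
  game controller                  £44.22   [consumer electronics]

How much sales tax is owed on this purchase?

Pizza slice £5.94: hot prepared food → 8.25% → £0.49
Café latte £4.49: hot prepared food → 8.25% → £0.37
Spiral notebook £6.29: other taxable items → 8.5% → £0.53
Greeting card £6.11: other taxable items → 8.5% → £0.52
Phone case £45.78: other taxable items → 8.5% → £3.89
Noise-cancelling headphones £279.52: consumer electronics → 8% + 2.5% surcharge = 10.5% → £29.35
Frozen peas £1.44: unprepared food → 4.75% → £0.07
Game controller £44.22: consumer electronics → 8% → £3.54
Total tax = £0.49 + £0.37 + £0.53 + £0.52 + £3.89 + £29.35 + £0.07 + £3.54 = £38.76

£38.76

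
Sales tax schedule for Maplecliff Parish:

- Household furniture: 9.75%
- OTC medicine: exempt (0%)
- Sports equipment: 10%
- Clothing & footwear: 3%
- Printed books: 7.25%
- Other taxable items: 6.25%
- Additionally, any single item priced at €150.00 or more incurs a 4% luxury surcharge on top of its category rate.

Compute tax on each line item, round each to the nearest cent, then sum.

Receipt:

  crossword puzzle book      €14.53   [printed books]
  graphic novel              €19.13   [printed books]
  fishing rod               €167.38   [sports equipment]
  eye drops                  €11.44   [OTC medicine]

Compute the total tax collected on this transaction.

Crossword puzzle book €14.53: printed books → 7.25% → €1.05
Graphic novel €19.13: printed books → 7.25% → €1.39
Fishing rod €167.38: sports equipment → 10% + 4% surcharge = 14% → €23.43
Eye drops €11.44: OTC medicine → 0% → €0.00
Total tax = €1.05 + €1.39 + €23.43 = €25.87

€25.87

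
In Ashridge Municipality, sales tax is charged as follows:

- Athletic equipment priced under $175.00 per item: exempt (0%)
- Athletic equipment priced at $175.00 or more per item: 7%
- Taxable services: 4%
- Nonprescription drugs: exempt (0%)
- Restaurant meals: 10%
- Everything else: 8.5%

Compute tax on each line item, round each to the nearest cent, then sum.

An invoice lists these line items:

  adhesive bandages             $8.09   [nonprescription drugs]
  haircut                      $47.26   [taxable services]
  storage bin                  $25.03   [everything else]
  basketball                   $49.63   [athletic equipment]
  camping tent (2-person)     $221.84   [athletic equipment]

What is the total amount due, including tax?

Adhesive bandages $8.09: nonprescription drugs → 0% → $0.00
Haircut $47.26: taxable services → 4% → $1.89
Storage bin $25.03: everything else → 8.5% → $2.13
Basketball $49.63: athletic equipment, under $175.00 → 0% → $0.00
Camping tent (2-person) $221.84: athletic equipment, $175.00 or more → 7% → $15.53
Subtotal = $351.85; tax = $19.55; total due = $371.40

$371.40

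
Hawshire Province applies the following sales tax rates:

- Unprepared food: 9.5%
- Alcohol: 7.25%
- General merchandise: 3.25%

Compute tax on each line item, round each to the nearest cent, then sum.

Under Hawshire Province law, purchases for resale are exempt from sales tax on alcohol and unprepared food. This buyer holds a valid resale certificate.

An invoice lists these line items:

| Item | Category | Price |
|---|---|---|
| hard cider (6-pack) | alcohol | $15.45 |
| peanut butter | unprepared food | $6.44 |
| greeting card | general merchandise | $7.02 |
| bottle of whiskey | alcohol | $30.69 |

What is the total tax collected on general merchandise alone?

$0.23

Greeting card $7.02: general merchandise → 3.25% → $0.23
Tax on general merchandise = $0.23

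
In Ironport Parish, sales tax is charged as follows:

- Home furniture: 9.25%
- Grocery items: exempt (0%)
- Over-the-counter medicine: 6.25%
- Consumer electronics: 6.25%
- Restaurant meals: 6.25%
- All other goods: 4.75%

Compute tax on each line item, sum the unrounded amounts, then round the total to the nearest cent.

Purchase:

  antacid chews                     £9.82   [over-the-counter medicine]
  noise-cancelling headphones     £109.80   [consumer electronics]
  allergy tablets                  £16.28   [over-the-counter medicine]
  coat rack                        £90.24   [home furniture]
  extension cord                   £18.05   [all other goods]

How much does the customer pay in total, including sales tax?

Antacid chews £9.82: over-the-counter medicine → 6.25% → £0.61375
Noise-cancelling headphones £109.80: consumer electronics → 6.25% → £6.8625
Allergy tablets £16.28: over-the-counter medicine → 6.25% → £1.0175
Coat rack £90.24: home furniture → 9.25% → £8.3472
Extension cord £18.05: all other goods → 4.75% → £0.857375
Subtotal = £244.19; unrounded tax = £17.698325 → £17.70; total due = £261.89

£261.89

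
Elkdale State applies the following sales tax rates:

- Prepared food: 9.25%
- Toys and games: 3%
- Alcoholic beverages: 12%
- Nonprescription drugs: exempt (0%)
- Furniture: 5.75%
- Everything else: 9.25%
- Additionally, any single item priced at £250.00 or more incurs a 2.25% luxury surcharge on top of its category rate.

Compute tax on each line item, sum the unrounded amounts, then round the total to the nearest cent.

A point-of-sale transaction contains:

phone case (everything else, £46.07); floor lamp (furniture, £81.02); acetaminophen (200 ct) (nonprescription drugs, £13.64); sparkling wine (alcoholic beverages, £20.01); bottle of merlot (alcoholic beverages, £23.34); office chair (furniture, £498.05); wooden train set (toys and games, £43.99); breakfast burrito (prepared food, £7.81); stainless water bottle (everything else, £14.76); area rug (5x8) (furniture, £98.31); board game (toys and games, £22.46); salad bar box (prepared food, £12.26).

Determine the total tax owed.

Phone case £46.07: everything else → 9.25% → £4.261475
Floor lamp £81.02: furniture → 5.75% → £4.65865
Acetaminophen (200 ct) £13.64: nonprescription drugs → 0% → £0.00
Sparkling wine £20.01: alcoholic beverages → 12% → £2.4012
Bottle of merlot £23.34: alcoholic beverages → 12% → £2.8008
Office chair £498.05: furniture → 5.75% + 2.25% surcharge = 8% → £39.844
Wooden train set £43.99: toys and games → 3% → £1.3197
Breakfast burrito £7.81: prepared food → 9.25% → £0.722425
Stainless water bottle £14.76: everything else → 9.25% → £1.3653
Area rug (5x8) £98.31: furniture → 5.75% → £5.652825
Board game £22.46: toys and games → 3% → £0.6738
Salad bar box £12.26: prepared food → 9.25% → £1.13405
Unrounded tax sum = £64.834225 → £64.83

£64.83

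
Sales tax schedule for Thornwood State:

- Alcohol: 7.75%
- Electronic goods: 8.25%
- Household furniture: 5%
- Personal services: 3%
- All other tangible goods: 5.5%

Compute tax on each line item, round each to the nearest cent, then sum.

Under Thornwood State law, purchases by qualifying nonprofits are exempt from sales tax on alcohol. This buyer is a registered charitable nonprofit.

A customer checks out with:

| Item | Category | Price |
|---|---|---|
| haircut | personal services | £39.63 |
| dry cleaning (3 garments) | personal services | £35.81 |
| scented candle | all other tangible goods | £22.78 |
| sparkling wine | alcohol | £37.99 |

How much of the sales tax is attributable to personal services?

Haircut £39.63: personal services → 3% → £1.19
Dry cleaning (3 garments) £35.81: personal services → 3% → £1.07
Tax on personal services = £1.19 + £1.07 = £2.26

£2.26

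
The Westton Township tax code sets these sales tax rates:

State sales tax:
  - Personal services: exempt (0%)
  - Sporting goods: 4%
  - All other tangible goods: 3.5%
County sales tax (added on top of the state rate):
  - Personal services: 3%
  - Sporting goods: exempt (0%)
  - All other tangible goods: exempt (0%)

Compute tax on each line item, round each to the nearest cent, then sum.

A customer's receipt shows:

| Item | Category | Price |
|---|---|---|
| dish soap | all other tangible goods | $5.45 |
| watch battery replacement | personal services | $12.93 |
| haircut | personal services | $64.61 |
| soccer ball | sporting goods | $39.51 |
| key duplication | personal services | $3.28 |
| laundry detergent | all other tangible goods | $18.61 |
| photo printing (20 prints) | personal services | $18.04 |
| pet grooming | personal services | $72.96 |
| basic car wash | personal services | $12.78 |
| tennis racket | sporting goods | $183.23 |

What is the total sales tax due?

Dish soap $5.45: all other tangible goods → 3.5% + 0% county = 3.5% → $0.19
Watch battery replacement $12.93: personal services → 0% + 3% county = 3% → $0.39
Haircut $64.61: personal services → 0% + 3% county = 3% → $1.94
Soccer ball $39.51: sporting goods → 4% + 0% county = 4% → $1.58
Key duplication $3.28: personal services → 0% + 3% county = 3% → $0.10
Laundry detergent $18.61: all other tangible goods → 3.5% + 0% county = 3.5% → $0.65
Photo printing (20 prints) $18.04: personal services → 0% + 3% county = 3% → $0.54
Pet grooming $72.96: personal services → 0% + 3% county = 3% → $2.19
Basic car wash $12.78: personal services → 0% + 3% county = 3% → $0.38
Tennis racket $183.23: sporting goods → 4% + 0% county = 4% → $7.33
Total tax = $0.19 + $0.39 + $1.94 + $1.58 + $0.10 + $0.65 + $0.54 + $2.19 + $0.38 + $7.33 = $15.29

$15.29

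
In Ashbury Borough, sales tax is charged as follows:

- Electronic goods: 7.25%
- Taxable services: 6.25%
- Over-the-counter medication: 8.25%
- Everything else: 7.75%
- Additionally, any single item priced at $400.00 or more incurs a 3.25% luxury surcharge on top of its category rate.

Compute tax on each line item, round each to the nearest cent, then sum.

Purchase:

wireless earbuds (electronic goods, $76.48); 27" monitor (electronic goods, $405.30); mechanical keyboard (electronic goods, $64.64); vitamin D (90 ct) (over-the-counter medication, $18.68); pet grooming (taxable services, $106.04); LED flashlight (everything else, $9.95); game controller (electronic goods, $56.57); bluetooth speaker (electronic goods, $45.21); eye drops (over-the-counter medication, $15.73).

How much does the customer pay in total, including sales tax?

Wireless earbuds $76.48: electronic goods → 7.25% → $5.54
27" monitor $405.30: electronic goods → 7.25% + 3.25% surcharge = 10.5% → $42.56
Mechanical keyboard $64.64: electronic goods → 7.25% → $4.69
Vitamin D (90 ct) $18.68: over-the-counter medication → 8.25% → $1.54
Pet grooming $106.04: taxable services → 6.25% → $6.63
LED flashlight $9.95: everything else → 7.75% → $0.77
Game controller $56.57: electronic goods → 7.25% → $4.10
Bluetooth speaker $45.21: electronic goods → 7.25% → $3.28
Eye drops $15.73: over-the-counter medication → 8.25% → $1.30
Subtotal = $798.60; tax = $70.41; total due = $869.01

$869.01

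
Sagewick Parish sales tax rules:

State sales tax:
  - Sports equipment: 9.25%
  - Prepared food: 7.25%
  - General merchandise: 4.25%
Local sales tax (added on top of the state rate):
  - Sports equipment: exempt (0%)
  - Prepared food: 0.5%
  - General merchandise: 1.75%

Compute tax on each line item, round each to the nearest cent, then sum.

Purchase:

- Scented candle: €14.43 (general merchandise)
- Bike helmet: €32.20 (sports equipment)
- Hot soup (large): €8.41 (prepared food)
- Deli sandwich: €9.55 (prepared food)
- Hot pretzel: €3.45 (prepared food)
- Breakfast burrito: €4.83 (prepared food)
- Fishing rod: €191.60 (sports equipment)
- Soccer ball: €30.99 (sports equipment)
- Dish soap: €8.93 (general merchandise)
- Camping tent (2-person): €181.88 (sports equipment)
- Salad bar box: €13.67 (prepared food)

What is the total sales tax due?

€44.89

Scented candle €14.43: general merchandise → 4.25% + 1.75% local = 6% → €0.87
Bike helmet €32.20: sports equipment → 9.25% + 0% local = 9.25% → €2.98
Hot soup (large) €8.41: prepared food → 7.25% + 0.5% local = 7.75% → €0.65
Deli sandwich €9.55: prepared food → 7.25% + 0.5% local = 7.75% → €0.74
Hot pretzel €3.45: prepared food → 7.25% + 0.5% local = 7.75% → €0.27
Breakfast burrito €4.83: prepared food → 7.25% + 0.5% local = 7.75% → €0.37
Fishing rod €191.60: sports equipment → 9.25% + 0% local = 9.25% → €17.72
Soccer ball €30.99: sports equipment → 9.25% + 0% local = 9.25% → €2.87
Dish soap €8.93: general merchandise → 4.25% + 1.75% local = 6% → €0.54
Camping tent (2-person) €181.88: sports equipment → 9.25% + 0% local = 9.25% → €16.82
Salad bar box €13.67: prepared food → 7.25% + 0.5% local = 7.75% → €1.06
Total tax = €0.87 + €2.98 + €0.65 + €0.74 + €0.27 + €0.37 + €17.72 + €2.87 + €0.54 + €16.82 + €1.06 = €44.89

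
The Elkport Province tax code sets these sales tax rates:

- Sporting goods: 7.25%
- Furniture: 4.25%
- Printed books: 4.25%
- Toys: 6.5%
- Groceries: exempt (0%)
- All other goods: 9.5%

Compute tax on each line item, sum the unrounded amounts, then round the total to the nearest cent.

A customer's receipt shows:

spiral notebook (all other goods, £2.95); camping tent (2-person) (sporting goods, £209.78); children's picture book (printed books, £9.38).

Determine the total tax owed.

£15.89

Spiral notebook £2.95: all other goods → 9.5% → £0.28025
Camping tent (2-person) £209.78: sporting goods → 7.25% → £15.20905
Children's picture book £9.38: printed books → 4.25% → £0.39865
Unrounded tax sum = £15.88795 → £15.89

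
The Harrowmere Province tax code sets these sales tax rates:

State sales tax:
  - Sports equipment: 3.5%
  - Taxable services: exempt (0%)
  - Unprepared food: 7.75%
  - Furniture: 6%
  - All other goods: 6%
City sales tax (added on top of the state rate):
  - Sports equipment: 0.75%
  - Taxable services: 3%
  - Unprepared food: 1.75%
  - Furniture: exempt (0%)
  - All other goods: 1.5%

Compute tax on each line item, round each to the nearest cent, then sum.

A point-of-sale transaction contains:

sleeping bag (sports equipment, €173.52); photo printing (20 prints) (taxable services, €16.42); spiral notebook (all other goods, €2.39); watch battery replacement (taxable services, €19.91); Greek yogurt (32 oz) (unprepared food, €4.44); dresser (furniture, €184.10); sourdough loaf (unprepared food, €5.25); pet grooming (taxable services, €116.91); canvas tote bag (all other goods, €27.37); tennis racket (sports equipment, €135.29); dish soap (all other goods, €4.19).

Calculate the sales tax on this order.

€32.23

Sleeping bag €173.52: sports equipment → 3.5% + 0.75% city = 4.25% → €7.37
Photo printing (20 prints) €16.42: taxable services → 0% + 3% city = 3% → €0.49
Spiral notebook €2.39: all other goods → 6% + 1.5% city = 7.5% → €0.18
Watch battery replacement €19.91: taxable services → 0% + 3% city = 3% → €0.60
Greek yogurt (32 oz) €4.44: unprepared food → 7.75% + 1.75% city = 9.5% → €0.42
Dresser €184.10: furniture → 6% + 0% city = 6% → €11.05
Sourdough loaf €5.25: unprepared food → 7.75% + 1.75% city = 9.5% → €0.50
Pet grooming €116.91: taxable services → 0% + 3% city = 3% → €3.51
Canvas tote bag €27.37: all other goods → 6% + 1.5% city = 7.5% → €2.05
Tennis racket €135.29: sports equipment → 3.5% + 0.75% city = 4.25% → €5.75
Dish soap €4.19: all other goods → 6% + 1.5% city = 7.5% → €0.31
Total tax = €7.37 + €0.49 + €0.18 + €0.60 + €0.42 + €11.05 + €0.50 + €3.51 + €2.05 + €5.75 + €0.31 = €32.23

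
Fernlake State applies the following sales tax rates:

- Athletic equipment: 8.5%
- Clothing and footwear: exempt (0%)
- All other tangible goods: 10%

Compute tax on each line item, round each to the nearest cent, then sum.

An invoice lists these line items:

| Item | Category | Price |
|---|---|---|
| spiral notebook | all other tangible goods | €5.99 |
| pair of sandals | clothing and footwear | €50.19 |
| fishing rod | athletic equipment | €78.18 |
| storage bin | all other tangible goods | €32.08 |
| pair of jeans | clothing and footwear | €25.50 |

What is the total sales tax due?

€10.46

Spiral notebook €5.99: all other tangible goods → 10% → €0.60
Pair of sandals €50.19: clothing and footwear → 0% → €0.00
Fishing rod €78.18: athletic equipment → 8.5% → €6.65
Storage bin €32.08: all other tangible goods → 10% → €3.21
Pair of jeans €25.50: clothing and footwear → 0% → €0.00
Total tax = €0.60 + €6.65 + €3.21 = €10.46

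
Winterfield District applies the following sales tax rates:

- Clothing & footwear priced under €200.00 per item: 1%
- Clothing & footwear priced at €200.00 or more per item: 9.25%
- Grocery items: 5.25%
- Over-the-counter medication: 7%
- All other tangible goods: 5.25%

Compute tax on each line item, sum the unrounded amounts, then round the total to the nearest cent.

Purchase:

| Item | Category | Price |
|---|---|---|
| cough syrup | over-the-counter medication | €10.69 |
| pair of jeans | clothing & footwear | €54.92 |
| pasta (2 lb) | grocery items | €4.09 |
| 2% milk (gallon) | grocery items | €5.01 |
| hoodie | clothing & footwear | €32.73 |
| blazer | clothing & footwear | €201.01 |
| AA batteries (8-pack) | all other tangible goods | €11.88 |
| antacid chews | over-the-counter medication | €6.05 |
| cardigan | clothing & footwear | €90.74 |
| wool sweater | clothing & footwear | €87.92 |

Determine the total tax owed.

€23.53

Cough syrup €10.69: over-the-counter medication → 7% → €0.7483
Pair of jeans €54.92: clothing & footwear, under €200.00 → 1% → €0.5492
Pasta (2 lb) €4.09: grocery items → 5.25% → €0.214725
2% milk (gallon) €5.01: grocery items → 5.25% → €0.263025
Hoodie €32.73: clothing & footwear, under €200.00 → 1% → €0.3273
Blazer €201.01: clothing & footwear, €200.00 or more → 9.25% → €18.593425
AA batteries (8-pack) €11.88: all other tangible goods → 5.25% → €0.6237
Antacid chews €6.05: over-the-counter medication → 7% → €0.4235
Cardigan €90.74: clothing & footwear, under €200.00 → 1% → €0.9074
Wool sweater €87.92: clothing & footwear, under €200.00 → 1% → €0.8792
Unrounded tax sum = €23.529775 → €23.53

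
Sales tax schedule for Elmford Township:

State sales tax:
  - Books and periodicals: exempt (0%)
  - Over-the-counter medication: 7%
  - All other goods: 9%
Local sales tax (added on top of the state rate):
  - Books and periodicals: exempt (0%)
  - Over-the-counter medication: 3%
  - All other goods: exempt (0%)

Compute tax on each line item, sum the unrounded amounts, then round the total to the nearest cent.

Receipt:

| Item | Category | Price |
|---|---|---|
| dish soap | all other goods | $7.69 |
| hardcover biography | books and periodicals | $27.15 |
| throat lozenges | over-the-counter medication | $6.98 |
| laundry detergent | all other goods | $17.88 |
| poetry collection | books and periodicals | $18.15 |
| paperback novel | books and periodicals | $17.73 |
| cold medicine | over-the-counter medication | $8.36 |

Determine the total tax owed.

Dish soap $7.69: all other goods → 9% + 0% local = 9% → $0.6921
Hardcover biography $27.15: books and periodicals → 0% + 0% local = 0% → $0.00
Throat lozenges $6.98: over-the-counter medication → 7% + 3% local = 10% → $0.698
Laundry detergent $17.88: all other goods → 9% + 0% local = 9% → $1.6092
Poetry collection $18.15: books and periodicals → 0% + 0% local = 0% → $0.00
Paperback novel $17.73: books and periodicals → 0% + 0% local = 0% → $0.00
Cold medicine $8.36: over-the-counter medication → 7% + 3% local = 10% → $0.836
Unrounded tax sum = $3.8353 → $3.84

$3.84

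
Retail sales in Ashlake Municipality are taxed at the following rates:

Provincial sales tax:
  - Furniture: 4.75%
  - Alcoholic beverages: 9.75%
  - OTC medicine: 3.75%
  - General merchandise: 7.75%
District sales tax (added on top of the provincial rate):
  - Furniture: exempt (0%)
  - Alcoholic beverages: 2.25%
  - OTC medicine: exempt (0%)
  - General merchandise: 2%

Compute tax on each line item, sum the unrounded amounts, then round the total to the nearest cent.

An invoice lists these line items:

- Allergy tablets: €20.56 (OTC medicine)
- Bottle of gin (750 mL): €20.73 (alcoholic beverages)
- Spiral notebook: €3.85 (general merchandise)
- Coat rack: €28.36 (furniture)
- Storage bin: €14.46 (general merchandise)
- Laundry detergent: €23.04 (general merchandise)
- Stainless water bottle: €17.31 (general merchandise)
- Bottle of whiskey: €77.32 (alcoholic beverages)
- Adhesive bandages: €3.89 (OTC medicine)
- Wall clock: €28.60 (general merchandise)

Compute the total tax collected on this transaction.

Allergy tablets €20.56: OTC medicine → 3.75% + 0% district = 3.75% → €0.771
Bottle of gin (750 mL) €20.73: alcoholic beverages → 9.75% + 2.25% district = 12% → €2.4876
Spiral notebook €3.85: general merchandise → 7.75% + 2% district = 9.75% → €0.375375
Coat rack €28.36: furniture → 4.75% + 0% district = 4.75% → €1.3471
Storage bin €14.46: general merchandise → 7.75% + 2% district = 9.75% → €1.40985
Laundry detergent €23.04: general merchandise → 7.75% + 2% district = 9.75% → €2.2464
Stainless water bottle €17.31: general merchandise → 7.75% + 2% district = 9.75% → €1.687725
Bottle of whiskey €77.32: alcoholic beverages → 9.75% + 2.25% district = 12% → €9.2784
Adhesive bandages €3.89: OTC medicine → 3.75% + 0% district = 3.75% → €0.145875
Wall clock €28.60: general merchandise → 7.75% + 2% district = 9.75% → €2.7885
Unrounded tax sum = €22.537825 → €22.54

€22.54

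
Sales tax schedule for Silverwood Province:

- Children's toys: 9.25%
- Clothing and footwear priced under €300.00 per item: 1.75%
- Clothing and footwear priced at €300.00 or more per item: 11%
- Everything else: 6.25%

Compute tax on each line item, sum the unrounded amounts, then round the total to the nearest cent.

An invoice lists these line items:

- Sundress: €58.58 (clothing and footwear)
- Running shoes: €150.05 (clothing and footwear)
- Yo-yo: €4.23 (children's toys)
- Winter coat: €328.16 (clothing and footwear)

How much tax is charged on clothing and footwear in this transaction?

Sundress €58.58: clothing and footwear, under €300.00 → 1.75% → €1.02515
Running shoes €150.05: clothing and footwear, under €300.00 → 1.75% → €2.625875
Winter coat €328.16: clothing and footwear, €300.00 or more → 11% → €36.0976
Tax on clothing and footwear: unrounded sum = €39.748625 → €39.75

€39.75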